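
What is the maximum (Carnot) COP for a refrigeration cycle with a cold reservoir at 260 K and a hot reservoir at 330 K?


dT = 330 - 260 = 70 K
COP_carnot = T_cold / dT = 260 / 70
COP_carnot = 3.714

3.714


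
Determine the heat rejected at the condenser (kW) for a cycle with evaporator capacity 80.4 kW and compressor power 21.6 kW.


Q_cond = Q_evap + W
Q_cond = 80.4 + 21.6
Q_cond = 102.0 kW

102.0


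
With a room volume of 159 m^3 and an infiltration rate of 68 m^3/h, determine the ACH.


ACH = flow / volume
ACH = 68 / 159
ACH = 0.428

0.428


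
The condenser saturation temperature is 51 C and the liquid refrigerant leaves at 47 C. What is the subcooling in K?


Subcooling = T_cond - T_liquid
Subcooling = 51 - 47
Subcooling = 4 K

4


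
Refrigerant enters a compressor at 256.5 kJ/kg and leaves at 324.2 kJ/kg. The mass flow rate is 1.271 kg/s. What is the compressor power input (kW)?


dh = 324.2 - 256.5 = 67.7 kJ/kg
W = m_dot * dh = 1.271 * 67.7 = 86.05 kW

86.05


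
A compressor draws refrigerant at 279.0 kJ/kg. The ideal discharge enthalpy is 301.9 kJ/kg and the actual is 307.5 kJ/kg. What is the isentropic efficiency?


dh_ideal = 301.9 - 279.0 = 22.9 kJ/kg
dh_actual = 307.5 - 279.0 = 28.5 kJ/kg
eta_s = dh_ideal / dh_actual = 22.9 / 28.5
eta_s = 0.8035

0.8035


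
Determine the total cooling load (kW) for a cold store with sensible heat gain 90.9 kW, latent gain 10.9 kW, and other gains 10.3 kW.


Q_total = Q_s + Q_l + Q_misc
Q_total = 90.9 + 10.9 + 10.3
Q_total = 112.1 kW

112.1


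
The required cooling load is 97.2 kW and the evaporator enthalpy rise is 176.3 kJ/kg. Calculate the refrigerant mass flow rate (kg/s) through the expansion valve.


m_dot = Q / dh
m_dot = 97.2 / 176.3
m_dot = 0.5513 kg/s

0.5513


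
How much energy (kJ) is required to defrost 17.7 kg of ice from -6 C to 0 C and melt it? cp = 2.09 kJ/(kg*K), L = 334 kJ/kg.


Sensible heat = cp * dT = 2.09 * 6 = 12.54 kJ/kg
Total per kg = 12.54 + 334 = 346.54 kJ/kg
Q = m * total = 17.7 * 346.54
Q = 6133.8 kJ

6133.8


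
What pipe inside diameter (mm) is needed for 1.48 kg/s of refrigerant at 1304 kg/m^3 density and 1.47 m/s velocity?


A = m_dot / (rho * v) = 1.48 / (1304 * 1.47) = 0.0007720879763 m^2
d = sqrt(4*A/pi) * 1000
d = 31.4 mm

31.4


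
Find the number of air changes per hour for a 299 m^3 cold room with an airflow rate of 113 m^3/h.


ACH = flow / volume
ACH = 113 / 299
ACH = 0.378

0.378


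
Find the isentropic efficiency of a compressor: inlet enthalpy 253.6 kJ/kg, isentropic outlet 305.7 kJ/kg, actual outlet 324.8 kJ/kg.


dh_ideal = 305.7 - 253.6 = 52.1 kJ/kg
dh_actual = 324.8 - 253.6 = 71.2 kJ/kg
eta_s = dh_ideal / dh_actual = 52.1 / 71.2
eta_s = 0.7317

0.7317


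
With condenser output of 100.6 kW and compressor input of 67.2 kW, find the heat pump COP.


COP_hp = Q_cond / W
COP_hp = 100.6 / 67.2
COP_hp = 1.497

1.497


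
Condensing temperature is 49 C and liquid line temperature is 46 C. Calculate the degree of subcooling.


Subcooling = T_cond - T_liquid
Subcooling = 49 - 46
Subcooling = 3 K

3


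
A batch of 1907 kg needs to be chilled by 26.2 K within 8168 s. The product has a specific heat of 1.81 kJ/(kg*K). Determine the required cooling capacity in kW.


Q = m * cp * dT / t
Q = 1907 * 1.81 * 26.2 / 8168
Q = 11.072 kW

11.072


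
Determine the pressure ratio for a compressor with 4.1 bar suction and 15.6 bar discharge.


PR = P_high / P_low
PR = 15.6 / 4.1
PR = 3.805

3.805


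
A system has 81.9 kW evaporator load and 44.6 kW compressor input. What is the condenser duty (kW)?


Q_cond = Q_evap + W
Q_cond = 81.9 + 44.6
Q_cond = 126.5 kW

126.5


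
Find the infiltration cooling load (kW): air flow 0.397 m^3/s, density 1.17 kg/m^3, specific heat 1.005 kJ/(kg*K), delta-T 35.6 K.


Q = V_dot * rho * cp * dT
Q = 0.397 * 1.17 * 1.005 * 35.6
Q = 16.619 kW

16.619


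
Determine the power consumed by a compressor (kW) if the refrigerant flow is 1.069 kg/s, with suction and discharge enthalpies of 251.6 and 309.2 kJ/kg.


dh = 309.2 - 251.6 = 57.6 kJ/kg
W = m_dot * dh = 1.069 * 57.6 = 61.57 kW

61.57


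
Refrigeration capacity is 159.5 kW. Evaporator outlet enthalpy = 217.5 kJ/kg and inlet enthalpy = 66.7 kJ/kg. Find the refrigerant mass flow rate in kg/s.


dh = 217.5 - 66.7 = 150.8 kJ/kg
m_dot = Q / dh = 159.5 / 150.8 = 1.0577 kg/s

1.0577


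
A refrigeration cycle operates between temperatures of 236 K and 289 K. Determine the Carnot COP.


dT = 289 - 236 = 53 K
COP_carnot = T_cold / dT = 236 / 53
COP_carnot = 4.453

4.453


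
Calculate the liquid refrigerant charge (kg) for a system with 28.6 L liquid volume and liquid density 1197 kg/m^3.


Charge = V * rho / 1000
Charge = 28.6 * 1197 / 1000
Charge = 34.23 kg

34.23


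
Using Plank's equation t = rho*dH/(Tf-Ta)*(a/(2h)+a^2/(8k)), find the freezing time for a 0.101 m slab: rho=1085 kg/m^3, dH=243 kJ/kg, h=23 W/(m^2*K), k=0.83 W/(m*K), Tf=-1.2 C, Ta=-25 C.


dT = -1.2 - (-25) = 23.8 K
term1 = a/(2h) = 0.101/(2*23) = 0.002195652174
term2 = a^2/(8k) = 0.101^2/(8*0.83) = 0.001536295181
t = rho*dH*1000/dT * (term1 + term2)
t = 1085*243*1000/23.8 * (0.002195652174 + 0.001536295181)
t = 41342 s

41342


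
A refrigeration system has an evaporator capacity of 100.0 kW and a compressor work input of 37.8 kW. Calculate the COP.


COP = Q_evap / W
COP = 100.0 / 37.8
COP = 2.646

2.646


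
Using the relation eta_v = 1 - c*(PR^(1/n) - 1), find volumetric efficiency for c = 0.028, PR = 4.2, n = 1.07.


PR^(1/n) = 4.2^(1/1.07) = 3.82363099
eta_v = 1 - 0.028 * (3.82363099 - 1)
eta_v = 0.9209

0.9209


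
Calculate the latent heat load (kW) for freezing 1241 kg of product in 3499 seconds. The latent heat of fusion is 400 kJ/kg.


Q_lat = m * h_fg / t
Q_lat = 1241 * 400 / 3499
Q_lat = 141.87 kW

141.87


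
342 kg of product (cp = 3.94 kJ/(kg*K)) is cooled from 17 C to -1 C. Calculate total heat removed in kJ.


dT = 17 - (-1) = 18 K
Q = m * cp * dT = 342 * 3.94 * 18
Q = 24255 kJ

24255


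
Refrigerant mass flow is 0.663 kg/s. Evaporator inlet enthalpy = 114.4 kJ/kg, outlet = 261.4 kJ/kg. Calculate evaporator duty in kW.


dh = 261.4 - 114.4 = 147.0 kJ/kg
Q_evap = m_dot * dh = 0.663 * 147.0
Q_evap = 97.46 kW

97.46


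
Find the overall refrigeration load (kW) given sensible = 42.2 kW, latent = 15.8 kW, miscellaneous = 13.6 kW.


Q_total = Q_s + Q_l + Q_misc
Q_total = 42.2 + 15.8 + 13.6
Q_total = 71.6 kW

71.6


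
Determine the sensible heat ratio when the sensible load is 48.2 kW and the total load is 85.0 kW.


SHR = Q_sensible / Q_total
SHR = 48.2 / 85.0
SHR = 0.567

0.567


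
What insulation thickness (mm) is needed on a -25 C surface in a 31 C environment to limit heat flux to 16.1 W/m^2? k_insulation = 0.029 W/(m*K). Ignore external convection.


dT = 31 - (-25) = 56 K
thickness = k * dT / q_max * 1000
thickness = 0.029 * 56 / 16.1 * 1000
thickness = 100.9 mm

100.9


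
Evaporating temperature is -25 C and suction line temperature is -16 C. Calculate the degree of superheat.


Superheat = T_suction - T_evap
Superheat = -16 - (-25)
Superheat = 9 K

9


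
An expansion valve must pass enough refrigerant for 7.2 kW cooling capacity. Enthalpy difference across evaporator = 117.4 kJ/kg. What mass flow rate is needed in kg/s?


m_dot = Q / dh
m_dot = 7.2 / 117.4
m_dot = 0.0613 kg/s

0.0613


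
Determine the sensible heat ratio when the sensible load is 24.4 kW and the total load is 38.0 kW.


SHR = Q_sensible / Q_total
SHR = 24.4 / 38.0
SHR = 0.642

0.642


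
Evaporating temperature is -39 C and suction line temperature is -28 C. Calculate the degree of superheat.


Superheat = T_suction - T_evap
Superheat = -28 - (-39)
Superheat = 11 K

11


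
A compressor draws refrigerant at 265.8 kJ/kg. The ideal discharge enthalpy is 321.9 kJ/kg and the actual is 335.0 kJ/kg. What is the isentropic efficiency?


dh_ideal = 321.9 - 265.8 = 56.1 kJ/kg
dh_actual = 335.0 - 265.8 = 69.2 kJ/kg
eta_s = dh_ideal / dh_actual = 56.1 / 69.2
eta_s = 0.8107

0.8107


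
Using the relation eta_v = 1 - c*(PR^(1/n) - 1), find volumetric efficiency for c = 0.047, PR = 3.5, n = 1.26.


PR^(1/n) = 3.5^(1/1.26) = 2.70271365
eta_v = 1 - 0.047 * (2.70271365 - 1)
eta_v = 0.92

0.92


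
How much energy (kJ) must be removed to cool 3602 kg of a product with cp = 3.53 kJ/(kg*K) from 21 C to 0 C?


dT = 21 - (0) = 21 K
Q = m * cp * dT = 3602 * 3.53 * 21
Q = 267016 kJ

267016


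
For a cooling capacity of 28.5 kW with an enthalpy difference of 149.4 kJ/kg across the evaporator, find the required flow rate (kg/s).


m_dot = Q / dh
m_dot = 28.5 / 149.4
m_dot = 0.1908 kg/s

0.1908


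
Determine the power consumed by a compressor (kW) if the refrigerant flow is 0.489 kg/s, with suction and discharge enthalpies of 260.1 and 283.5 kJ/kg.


dh = 283.5 - 260.1 = 23.4 kJ/kg
W = m_dot * dh = 0.489 * 23.4 = 11.44 kW

11.44


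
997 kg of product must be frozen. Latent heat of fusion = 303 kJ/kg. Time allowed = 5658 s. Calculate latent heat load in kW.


Q_lat = m * h_fg / t
Q_lat = 997 * 303 / 5658
Q_lat = 53.39 kW

53.39


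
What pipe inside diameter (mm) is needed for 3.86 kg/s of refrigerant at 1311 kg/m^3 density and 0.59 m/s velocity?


A = m_dot / (rho * v) = 3.86 / (1311 * 0.59) = 0.004990368331 m^2
d = sqrt(4*A/pi) * 1000
d = 79.7 mm

79.7


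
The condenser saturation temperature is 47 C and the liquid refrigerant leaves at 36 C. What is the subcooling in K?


Subcooling = T_cond - T_liquid
Subcooling = 47 - 36
Subcooling = 11 K

11


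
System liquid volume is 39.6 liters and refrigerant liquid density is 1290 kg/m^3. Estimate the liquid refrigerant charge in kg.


Charge = V * rho / 1000
Charge = 39.6 * 1290 / 1000
Charge = 51.08 kg

51.08


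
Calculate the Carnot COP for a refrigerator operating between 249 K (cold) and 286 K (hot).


dT = 286 - 249 = 37 K
COP_carnot = T_cold / dT = 249 / 37
COP_carnot = 6.73

6.73


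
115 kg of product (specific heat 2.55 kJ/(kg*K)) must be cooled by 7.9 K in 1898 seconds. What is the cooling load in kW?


Q = m * cp * dT / t
Q = 115 * 2.55 * 7.9 / 1898
Q = 1.221 kW

1.221


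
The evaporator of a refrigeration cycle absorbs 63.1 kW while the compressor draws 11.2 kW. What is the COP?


COP = Q_evap / W
COP = 63.1 / 11.2
COP = 5.634

5.634


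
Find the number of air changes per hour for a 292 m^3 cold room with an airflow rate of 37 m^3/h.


ACH = flow / volume
ACH = 37 / 292
ACH = 0.127

0.127


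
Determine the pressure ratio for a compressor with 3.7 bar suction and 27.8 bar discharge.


PR = P_high / P_low
PR = 27.8 / 3.7
PR = 7.514

7.514


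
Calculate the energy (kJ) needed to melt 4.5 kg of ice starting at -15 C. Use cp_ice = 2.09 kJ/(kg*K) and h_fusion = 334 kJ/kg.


Sensible heat = cp * dT = 2.09 * 15 = 31.35 kJ/kg
Total per kg = 31.35 + 334 = 365.35 kJ/kg
Q = m * total = 4.5 * 365.35
Q = 1644.1 kJ

1644.1


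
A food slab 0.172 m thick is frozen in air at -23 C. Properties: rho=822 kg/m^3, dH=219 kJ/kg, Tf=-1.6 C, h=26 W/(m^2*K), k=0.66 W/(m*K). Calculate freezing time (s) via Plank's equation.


dT = -1.6 - (-23) = 21.4 K
term1 = a/(2h) = 0.172/(2*26) = 0.003307692308
term2 = a^2/(8k) = 0.172^2/(8*0.66) = 0.005603030303
t = rho*dH*1000/dT * (term1 + term2)
t = 822*219*1000/21.4 * (0.003307692308 + 0.005603030303)
t = 74957 s

74957


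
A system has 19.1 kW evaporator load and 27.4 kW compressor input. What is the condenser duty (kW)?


Q_cond = Q_evap + W
Q_cond = 19.1 + 27.4
Q_cond = 46.5 kW

46.5


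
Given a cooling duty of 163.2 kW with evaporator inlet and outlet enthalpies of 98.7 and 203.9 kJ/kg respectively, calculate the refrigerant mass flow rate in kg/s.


dh = 203.9 - 98.7 = 105.2 kJ/kg
m_dot = Q / dh = 163.2 / 105.2 = 1.5513 kg/s

1.5513


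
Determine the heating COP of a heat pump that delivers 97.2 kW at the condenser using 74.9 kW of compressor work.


COP_hp = Q_cond / W
COP_hp = 97.2 / 74.9
COP_hp = 1.298

1.298


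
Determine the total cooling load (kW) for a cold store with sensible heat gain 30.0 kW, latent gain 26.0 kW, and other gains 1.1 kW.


Q_total = Q_s + Q_l + Q_misc
Q_total = 30.0 + 26.0 + 1.1
Q_total = 57.1 kW

57.1


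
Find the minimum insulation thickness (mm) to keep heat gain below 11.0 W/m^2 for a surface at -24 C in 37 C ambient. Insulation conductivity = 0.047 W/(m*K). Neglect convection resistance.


dT = 37 - (-24) = 61 K
thickness = k * dT / q_max * 1000
thickness = 0.047 * 61 / 11.0 * 1000
thickness = 260.6 mm

260.6


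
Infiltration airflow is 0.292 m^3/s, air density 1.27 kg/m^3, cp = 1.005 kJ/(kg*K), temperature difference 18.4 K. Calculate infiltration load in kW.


Q = V_dot * rho * cp * dT
Q = 0.292 * 1.27 * 1.005 * 18.4
Q = 6.858 kW

6.858


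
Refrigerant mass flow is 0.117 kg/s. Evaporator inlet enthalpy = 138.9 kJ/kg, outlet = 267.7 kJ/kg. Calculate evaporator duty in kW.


dh = 267.7 - 138.9 = 128.8 kJ/kg
Q_evap = m_dot * dh = 0.117 * 128.8
Q_evap = 15.07 kW

15.07


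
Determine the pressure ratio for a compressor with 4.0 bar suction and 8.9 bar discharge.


PR = P_high / P_low
PR = 8.9 / 4.0
PR = 2.225

2.225


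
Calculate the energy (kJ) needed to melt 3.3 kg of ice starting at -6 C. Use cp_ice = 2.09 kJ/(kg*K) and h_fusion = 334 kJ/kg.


Sensible heat = cp * dT = 2.09 * 6 = 12.54 kJ/kg
Total per kg = 12.54 + 334 = 346.54 kJ/kg
Q = m * total = 3.3 * 346.54
Q = 1143.6 kJ

1143.6


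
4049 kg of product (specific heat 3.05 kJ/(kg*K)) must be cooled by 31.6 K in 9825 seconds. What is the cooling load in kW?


Q = m * cp * dT / t
Q = 4049 * 3.05 * 31.6 / 9825
Q = 39.719 kW

39.719


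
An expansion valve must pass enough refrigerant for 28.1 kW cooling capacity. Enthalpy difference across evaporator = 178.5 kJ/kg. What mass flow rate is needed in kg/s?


m_dot = Q / dh
m_dot = 28.1 / 178.5
m_dot = 0.1574 kg/s

0.1574


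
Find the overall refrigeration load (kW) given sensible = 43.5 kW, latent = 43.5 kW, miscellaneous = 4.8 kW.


Q_total = Q_s + Q_l + Q_misc
Q_total = 43.5 + 43.5 + 4.8
Q_total = 91.8 kW

91.8


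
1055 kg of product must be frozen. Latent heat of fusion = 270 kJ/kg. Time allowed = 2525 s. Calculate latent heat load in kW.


Q_lat = m * h_fg / t
Q_lat = 1055 * 270 / 2525
Q_lat = 112.81 kW

112.81


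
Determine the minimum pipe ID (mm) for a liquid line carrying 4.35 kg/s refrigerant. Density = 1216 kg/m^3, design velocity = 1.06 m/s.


A = m_dot / (rho * v) = 4.35 / (1216 * 1.06) = 0.003374813803 m^2
d = sqrt(4*A/pi) * 1000
d = 65.6 mm

65.6


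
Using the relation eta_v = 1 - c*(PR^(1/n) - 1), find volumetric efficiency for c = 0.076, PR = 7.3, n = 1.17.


PR^(1/n) = 7.3^(1/1.17) = 5.46868346
eta_v = 1 - 0.076 * (5.46868346 - 1)
eta_v = 0.6604

0.6604


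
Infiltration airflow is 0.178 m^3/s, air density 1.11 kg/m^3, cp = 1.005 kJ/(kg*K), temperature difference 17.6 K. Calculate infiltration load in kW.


Q = V_dot * rho * cp * dT
Q = 0.178 * 1.11 * 1.005 * 17.6
Q = 3.495 kW

3.495


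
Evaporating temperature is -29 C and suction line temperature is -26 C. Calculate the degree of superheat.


Superheat = T_suction - T_evap
Superheat = -26 - (-29)
Superheat = 3 K

3


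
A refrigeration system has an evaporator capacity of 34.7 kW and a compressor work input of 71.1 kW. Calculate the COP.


COP = Q_evap / W
COP = 34.7 / 71.1
COP = 0.488

0.488


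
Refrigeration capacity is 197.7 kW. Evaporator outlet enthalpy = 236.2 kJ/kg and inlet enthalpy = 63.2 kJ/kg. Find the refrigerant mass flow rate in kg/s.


dh = 236.2 - 63.2 = 173.0 kJ/kg
m_dot = Q / dh = 197.7 / 173.0 = 1.1428 kg/s

1.1428


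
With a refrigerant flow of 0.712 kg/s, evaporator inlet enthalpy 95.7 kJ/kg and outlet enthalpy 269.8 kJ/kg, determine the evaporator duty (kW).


dh = 269.8 - 95.7 = 174.1 kJ/kg
Q_evap = m_dot * dh = 0.712 * 174.1
Q_evap = 123.96 kW

123.96


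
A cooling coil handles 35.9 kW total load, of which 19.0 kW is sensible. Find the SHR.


SHR = Q_sensible / Q_total
SHR = 19.0 / 35.9
SHR = 0.529

0.529


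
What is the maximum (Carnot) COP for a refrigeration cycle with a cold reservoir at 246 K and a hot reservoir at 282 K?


dT = 282 - 246 = 36 K
COP_carnot = T_cold / dT = 246 / 36
COP_carnot = 6.833

6.833


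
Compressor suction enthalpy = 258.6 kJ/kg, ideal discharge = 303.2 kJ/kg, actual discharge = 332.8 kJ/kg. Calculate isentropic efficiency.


dh_ideal = 303.2 - 258.6 = 44.6 kJ/kg
dh_actual = 332.8 - 258.6 = 74.2 kJ/kg
eta_s = dh_ideal / dh_actual = 44.6 / 74.2
eta_s = 0.6011

0.6011


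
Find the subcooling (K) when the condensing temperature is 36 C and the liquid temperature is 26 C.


Subcooling = T_cond - T_liquid
Subcooling = 36 - 26
Subcooling = 10 K

10


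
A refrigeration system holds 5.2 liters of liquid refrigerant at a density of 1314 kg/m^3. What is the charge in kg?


Charge = V * rho / 1000
Charge = 5.2 * 1314 / 1000
Charge = 6.83 kg

6.83


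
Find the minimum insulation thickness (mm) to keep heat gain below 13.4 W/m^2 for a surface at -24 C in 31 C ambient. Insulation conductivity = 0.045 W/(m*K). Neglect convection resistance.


dT = 31 - (-24) = 55 K
thickness = k * dT / q_max * 1000
thickness = 0.045 * 55 / 13.4 * 1000
thickness = 184.7 mm

184.7


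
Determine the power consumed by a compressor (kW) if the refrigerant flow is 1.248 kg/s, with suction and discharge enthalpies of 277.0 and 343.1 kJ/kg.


dh = 343.1 - 277.0 = 66.1 kJ/kg
W = m_dot * dh = 1.248 * 66.1 = 82.49 kW

82.49


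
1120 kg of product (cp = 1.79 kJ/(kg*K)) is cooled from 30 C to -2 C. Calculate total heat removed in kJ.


dT = 30 - (-2) = 32 K
Q = m * cp * dT = 1120 * 1.79 * 32
Q = 64154 kJ

64154


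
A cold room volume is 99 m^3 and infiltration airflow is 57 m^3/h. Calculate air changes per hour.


ACH = flow / volume
ACH = 57 / 99
ACH = 0.576

0.576


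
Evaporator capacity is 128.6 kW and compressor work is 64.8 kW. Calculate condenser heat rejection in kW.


Q_cond = Q_evap + W
Q_cond = 128.6 + 64.8
Q_cond = 193.4 kW

193.4


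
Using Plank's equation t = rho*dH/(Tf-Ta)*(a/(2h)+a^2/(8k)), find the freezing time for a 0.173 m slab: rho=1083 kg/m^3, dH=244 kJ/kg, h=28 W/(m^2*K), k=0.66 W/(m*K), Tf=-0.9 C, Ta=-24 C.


dT = -0.9 - (-24) = 23.1 K
term1 = a/(2h) = 0.173/(2*28) = 0.003089285714
term2 = a^2/(8k) = 0.173^2/(8*0.66) = 0.005668371212
t = rho*dH*1000/dT * (term1 + term2)
t = 1083*244*1000/23.1 * (0.003089285714 + 0.005668371212)
t = 100183 s

100183


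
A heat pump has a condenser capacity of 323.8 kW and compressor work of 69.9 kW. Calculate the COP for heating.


COP_hp = Q_cond / W
COP_hp = 323.8 / 69.9
COP_hp = 4.632

4.632


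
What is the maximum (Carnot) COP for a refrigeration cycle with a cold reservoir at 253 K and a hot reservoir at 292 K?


dT = 292 - 253 = 39 K
COP_carnot = T_cold / dT = 253 / 39
COP_carnot = 6.487

6.487


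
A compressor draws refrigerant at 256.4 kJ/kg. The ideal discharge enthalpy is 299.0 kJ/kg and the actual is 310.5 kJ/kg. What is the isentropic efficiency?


dh_ideal = 299.0 - 256.4 = 42.6 kJ/kg
dh_actual = 310.5 - 256.4 = 54.1 kJ/kg
eta_s = dh_ideal / dh_actual = 42.6 / 54.1
eta_s = 0.7874

0.7874


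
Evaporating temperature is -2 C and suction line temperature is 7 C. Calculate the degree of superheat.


Superheat = T_suction - T_evap
Superheat = 7 - (-2)
Superheat = 9 K

9


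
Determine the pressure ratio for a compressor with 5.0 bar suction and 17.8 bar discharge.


PR = P_high / P_low
PR = 17.8 / 5.0
PR = 3.56

3.56


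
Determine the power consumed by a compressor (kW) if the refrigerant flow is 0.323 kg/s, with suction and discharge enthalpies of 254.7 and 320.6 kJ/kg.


dh = 320.6 - 254.7 = 65.9 kJ/kg
W = m_dot * dh = 0.323 * 65.9 = 21.29 kW

21.29


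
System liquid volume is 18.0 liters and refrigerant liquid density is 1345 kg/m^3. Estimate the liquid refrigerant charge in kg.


Charge = V * rho / 1000
Charge = 18.0 * 1345 / 1000
Charge = 24.21 kg

24.21


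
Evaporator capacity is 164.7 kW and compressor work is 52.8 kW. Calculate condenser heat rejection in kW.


Q_cond = Q_evap + W
Q_cond = 164.7 + 52.8
Q_cond = 217.5 kW

217.5


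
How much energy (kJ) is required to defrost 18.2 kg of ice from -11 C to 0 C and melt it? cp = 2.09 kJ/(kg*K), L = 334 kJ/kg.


Sensible heat = cp * dT = 2.09 * 11 = 22.99 kJ/kg
Total per kg = 22.99 + 334 = 356.99 kJ/kg
Q = m * total = 18.2 * 356.99
Q = 6497.2 kJ

6497.2


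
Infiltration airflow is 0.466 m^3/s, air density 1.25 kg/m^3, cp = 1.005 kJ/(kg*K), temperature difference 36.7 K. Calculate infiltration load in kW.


Q = V_dot * rho * cp * dT
Q = 0.466 * 1.25 * 1.005 * 36.7
Q = 21.485 kW

21.485


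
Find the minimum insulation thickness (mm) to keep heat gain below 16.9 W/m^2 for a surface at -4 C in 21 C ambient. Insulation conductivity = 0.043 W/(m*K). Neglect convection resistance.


dT = 21 - (-4) = 25 K
thickness = k * dT / q_max * 1000
thickness = 0.043 * 25 / 16.9 * 1000
thickness = 63.6 mm

63.6


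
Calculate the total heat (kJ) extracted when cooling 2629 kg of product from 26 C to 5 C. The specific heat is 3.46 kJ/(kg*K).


dT = 26 - (5) = 21 K
Q = m * cp * dT = 2629 * 3.46 * 21
Q = 191023 kJ

191023


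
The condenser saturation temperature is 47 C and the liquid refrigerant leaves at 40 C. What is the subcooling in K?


Subcooling = T_cond - T_liquid
Subcooling = 47 - 40
Subcooling = 7 K

7


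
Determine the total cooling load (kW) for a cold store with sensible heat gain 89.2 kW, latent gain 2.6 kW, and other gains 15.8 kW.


Q_total = Q_s + Q_l + Q_misc
Q_total = 89.2 + 2.6 + 15.8
Q_total = 107.6 kW

107.6


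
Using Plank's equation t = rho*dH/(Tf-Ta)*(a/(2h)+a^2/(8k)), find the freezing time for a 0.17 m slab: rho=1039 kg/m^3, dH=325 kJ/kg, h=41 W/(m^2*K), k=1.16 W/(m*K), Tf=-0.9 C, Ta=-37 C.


dT = -0.9 - (-37) = 36.1 K
term1 = a/(2h) = 0.17/(2*41) = 0.002073170732
term2 = a^2/(8k) = 0.17^2/(8*1.16) = 0.003114224138
t = rho*dH*1000/dT * (term1 + term2)
t = 1039*325*1000/36.1 * (0.002073170732 + 0.003114224138)
t = 48522 s

48522


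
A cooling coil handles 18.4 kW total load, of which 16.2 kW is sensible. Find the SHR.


SHR = Q_sensible / Q_total
SHR = 16.2 / 18.4
SHR = 0.88

0.88


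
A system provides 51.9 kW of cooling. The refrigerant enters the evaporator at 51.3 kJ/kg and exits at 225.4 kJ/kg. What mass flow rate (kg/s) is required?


dh = 225.4 - 51.3 = 174.1 kJ/kg
m_dot = Q / dh = 51.9 / 174.1 = 0.2981 kg/s

0.2981


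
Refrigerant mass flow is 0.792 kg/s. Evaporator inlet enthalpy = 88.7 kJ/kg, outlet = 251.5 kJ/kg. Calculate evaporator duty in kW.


dh = 251.5 - 88.7 = 162.8 kJ/kg
Q_evap = m_dot * dh = 0.792 * 162.8
Q_evap = 128.94 kW

128.94


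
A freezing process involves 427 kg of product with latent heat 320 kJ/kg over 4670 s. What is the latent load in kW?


Q_lat = m * h_fg / t
Q_lat = 427 * 320 / 4670
Q_lat = 29.26 kW

29.26


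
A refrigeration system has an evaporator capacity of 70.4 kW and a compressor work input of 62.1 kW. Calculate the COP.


COP = Q_evap / W
COP = 70.4 / 62.1
COP = 1.134

1.134


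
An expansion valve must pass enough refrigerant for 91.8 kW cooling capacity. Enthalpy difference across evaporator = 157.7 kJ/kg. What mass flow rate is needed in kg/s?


m_dot = Q / dh
m_dot = 91.8 / 157.7
m_dot = 0.5821 kg/s

0.5821


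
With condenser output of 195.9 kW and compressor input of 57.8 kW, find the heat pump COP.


COP_hp = Q_cond / W
COP_hp = 195.9 / 57.8
COP_hp = 3.389

3.389


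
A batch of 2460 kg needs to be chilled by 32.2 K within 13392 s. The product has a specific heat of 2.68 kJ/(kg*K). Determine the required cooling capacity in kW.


Q = m * cp * dT / t
Q = 2460 * 2.68 * 32.2 / 13392
Q = 15.852 kW

15.852


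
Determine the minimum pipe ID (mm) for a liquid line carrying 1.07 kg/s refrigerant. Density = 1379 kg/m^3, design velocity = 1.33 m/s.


A = m_dot / (rho * v) = 1.07 / (1379 * 1.33) = 0.0005834019421 m^2
d = sqrt(4*A/pi) * 1000
d = 27.3 mm

27.3


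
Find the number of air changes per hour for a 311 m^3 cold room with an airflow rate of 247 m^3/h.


ACH = flow / volume
ACH = 247 / 311
ACH = 0.794

0.794


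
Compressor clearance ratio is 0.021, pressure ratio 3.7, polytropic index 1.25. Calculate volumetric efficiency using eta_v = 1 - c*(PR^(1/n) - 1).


PR^(1/n) = 3.7^(1/1.25) = 2.8481403
eta_v = 1 - 0.021 * (2.8481403 - 1)
eta_v = 0.9612

0.9612


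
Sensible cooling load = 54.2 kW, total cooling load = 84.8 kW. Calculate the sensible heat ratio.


SHR = Q_sensible / Q_total
SHR = 54.2 / 84.8
SHR = 0.639

0.639


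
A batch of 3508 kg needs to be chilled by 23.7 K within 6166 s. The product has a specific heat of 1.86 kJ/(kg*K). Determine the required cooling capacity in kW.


Q = m * cp * dT / t
Q = 3508 * 1.86 * 23.7 / 6166
Q = 25.079 kW

25.079


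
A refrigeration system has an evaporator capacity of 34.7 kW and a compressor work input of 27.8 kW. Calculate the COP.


COP = Q_evap / W
COP = 34.7 / 27.8
COP = 1.248

1.248


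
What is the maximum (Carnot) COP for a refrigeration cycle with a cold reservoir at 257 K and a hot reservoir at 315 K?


dT = 315 - 257 = 58 K
COP_carnot = T_cold / dT = 257 / 58
COP_carnot = 4.431

4.431


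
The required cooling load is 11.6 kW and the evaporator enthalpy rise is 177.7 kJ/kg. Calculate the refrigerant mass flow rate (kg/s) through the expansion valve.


m_dot = Q / dh
m_dot = 11.6 / 177.7
m_dot = 0.0653 kg/s

0.0653


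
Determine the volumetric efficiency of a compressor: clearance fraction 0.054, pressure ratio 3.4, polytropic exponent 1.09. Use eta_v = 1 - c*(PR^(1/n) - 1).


PR^(1/n) = 3.4^(1/1.09) = 3.07323193
eta_v = 1 - 0.054 * (3.07323193 - 1)
eta_v = 0.888

0.888


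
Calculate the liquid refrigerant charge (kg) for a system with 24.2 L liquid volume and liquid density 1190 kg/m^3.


Charge = V * rho / 1000
Charge = 24.2 * 1190 / 1000
Charge = 28.8 kg

28.8


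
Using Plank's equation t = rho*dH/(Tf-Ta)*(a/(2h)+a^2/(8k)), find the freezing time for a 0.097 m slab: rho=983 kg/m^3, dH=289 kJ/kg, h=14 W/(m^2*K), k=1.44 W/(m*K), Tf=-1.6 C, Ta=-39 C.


dT = -1.6 - (-39) = 37.4 K
term1 = a/(2h) = 0.097/(2*14) = 0.003464285714
term2 = a^2/(8k) = 0.097^2/(8*1.44) = 0.0008167534722
t = rho*dH*1000/dT * (term1 + term2)
t = 983*289*1000/37.4 * (0.003464285714 + 0.0008167534722)
t = 32518 s

32518


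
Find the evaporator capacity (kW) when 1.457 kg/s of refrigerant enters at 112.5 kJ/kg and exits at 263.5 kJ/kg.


dh = 263.5 - 112.5 = 151.0 kJ/kg
Q_evap = m_dot * dh = 1.457 * 151.0
Q_evap = 220.01 kW

220.01


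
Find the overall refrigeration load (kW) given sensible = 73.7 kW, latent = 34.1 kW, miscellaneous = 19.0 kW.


Q_total = Q_s + Q_l + Q_misc
Q_total = 73.7 + 34.1 + 19.0
Q_total = 126.8 kW

126.8


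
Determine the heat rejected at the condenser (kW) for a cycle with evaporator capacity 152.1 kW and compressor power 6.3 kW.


Q_cond = Q_evap + W
Q_cond = 152.1 + 6.3
Q_cond = 158.4 kW

158.4


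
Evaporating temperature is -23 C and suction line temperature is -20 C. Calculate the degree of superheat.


Superheat = T_suction - T_evap
Superheat = -20 - (-23)
Superheat = 3 K

3


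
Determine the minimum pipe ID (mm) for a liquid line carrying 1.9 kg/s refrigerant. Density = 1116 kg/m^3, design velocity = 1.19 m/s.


A = m_dot / (rho * v) = 1.9 / (1116 * 1.19) = 0.001430679799 m^2
d = sqrt(4*A/pi) * 1000
d = 42.7 mm

42.7


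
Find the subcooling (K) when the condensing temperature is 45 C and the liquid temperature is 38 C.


Subcooling = T_cond - T_liquid
Subcooling = 45 - 38
Subcooling = 7 K

7


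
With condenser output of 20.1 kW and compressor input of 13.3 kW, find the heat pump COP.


COP_hp = Q_cond / W
COP_hp = 20.1 / 13.3
COP_hp = 1.511

1.511


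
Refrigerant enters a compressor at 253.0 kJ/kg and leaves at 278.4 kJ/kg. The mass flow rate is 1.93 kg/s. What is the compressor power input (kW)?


dh = 278.4 - 253.0 = 25.4 kJ/kg
W = m_dot * dh = 1.93 * 25.4 = 49.02 kW

49.02


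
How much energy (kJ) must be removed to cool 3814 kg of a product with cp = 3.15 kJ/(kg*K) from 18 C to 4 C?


dT = 18 - (4) = 14 K
Q = m * cp * dT = 3814 * 3.15 * 14
Q = 168197 kJ

168197


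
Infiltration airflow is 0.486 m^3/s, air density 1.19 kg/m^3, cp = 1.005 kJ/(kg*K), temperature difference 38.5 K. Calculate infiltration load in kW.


Q = V_dot * rho * cp * dT
Q = 0.486 * 1.19 * 1.005 * 38.5
Q = 22.377 kW

22.377


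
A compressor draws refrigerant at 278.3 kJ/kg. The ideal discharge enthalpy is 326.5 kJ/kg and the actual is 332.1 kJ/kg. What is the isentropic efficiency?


dh_ideal = 326.5 - 278.3 = 48.2 kJ/kg
dh_actual = 332.1 - 278.3 = 53.8 kJ/kg
eta_s = dh_ideal / dh_actual = 48.2 / 53.8
eta_s = 0.8959

0.8959


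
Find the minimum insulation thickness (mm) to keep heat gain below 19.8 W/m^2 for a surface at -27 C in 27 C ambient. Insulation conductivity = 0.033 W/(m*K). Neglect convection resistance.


dT = 27 - (-27) = 54 K
thickness = k * dT / q_max * 1000
thickness = 0.033 * 54 / 19.8 * 1000
thickness = 90.0 mm

90.0


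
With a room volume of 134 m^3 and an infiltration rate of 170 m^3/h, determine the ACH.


ACH = flow / volume
ACH = 170 / 134
ACH = 1.269

1.269


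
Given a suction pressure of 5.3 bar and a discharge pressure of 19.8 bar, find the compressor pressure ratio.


PR = P_high / P_low
PR = 19.8 / 5.3
PR = 3.736

3.736


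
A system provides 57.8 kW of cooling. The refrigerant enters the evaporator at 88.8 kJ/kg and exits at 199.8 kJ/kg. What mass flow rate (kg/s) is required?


dh = 199.8 - 88.8 = 111.0 kJ/kg
m_dot = Q / dh = 57.8 / 111.0 = 0.5207 kg/s

0.5207


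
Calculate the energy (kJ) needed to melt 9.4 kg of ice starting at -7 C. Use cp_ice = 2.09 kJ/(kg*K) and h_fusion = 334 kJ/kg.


Sensible heat = cp * dT = 2.09 * 7 = 14.63 kJ/kg
Total per kg = 14.63 + 334 = 348.63 kJ/kg
Q = m * total = 9.4 * 348.63
Q = 3277.1 kJ

3277.1


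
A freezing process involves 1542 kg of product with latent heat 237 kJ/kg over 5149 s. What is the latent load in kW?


Q_lat = m * h_fg / t
Q_lat = 1542 * 237 / 5149
Q_lat = 70.98 kW

70.98


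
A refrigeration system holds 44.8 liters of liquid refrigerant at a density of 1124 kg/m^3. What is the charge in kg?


Charge = V * rho / 1000
Charge = 44.8 * 1124 / 1000
Charge = 50.36 kg

50.36


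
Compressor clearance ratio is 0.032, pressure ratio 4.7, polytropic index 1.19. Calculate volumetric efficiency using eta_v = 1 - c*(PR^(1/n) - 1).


PR^(1/n) = 4.7^(1/1.19) = 3.67103154
eta_v = 1 - 0.032 * (3.67103154 - 1)
eta_v = 0.9145

0.9145


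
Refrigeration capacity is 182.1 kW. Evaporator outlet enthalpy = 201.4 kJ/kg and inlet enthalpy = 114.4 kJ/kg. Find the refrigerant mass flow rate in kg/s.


dh = 201.4 - 114.4 = 87.0 kJ/kg
m_dot = Q / dh = 182.1 / 87.0 = 2.0931 kg/s

2.0931


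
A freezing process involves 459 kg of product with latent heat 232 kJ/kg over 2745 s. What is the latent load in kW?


Q_lat = m * h_fg / t
Q_lat = 459 * 232 / 2745
Q_lat = 38.79 kW

38.79


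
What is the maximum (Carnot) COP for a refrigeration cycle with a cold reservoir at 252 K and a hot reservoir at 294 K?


dT = 294 - 252 = 42 K
COP_carnot = T_cold / dT = 252 / 42
COP_carnot = 6.0

6.0


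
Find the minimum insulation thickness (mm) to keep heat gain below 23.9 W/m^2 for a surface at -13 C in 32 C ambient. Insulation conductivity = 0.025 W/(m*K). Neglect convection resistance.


dT = 32 - (-13) = 45 K
thickness = k * dT / q_max * 1000
thickness = 0.025 * 45 / 23.9 * 1000
thickness = 47.1 mm

47.1


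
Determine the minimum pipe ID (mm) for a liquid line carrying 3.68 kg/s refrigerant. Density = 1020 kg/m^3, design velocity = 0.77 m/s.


A = m_dot / (rho * v) = 3.68 / (1020 * 0.77) = 0.004685510568 m^2
d = sqrt(4*A/pi) * 1000
d = 77.2 mm

77.2


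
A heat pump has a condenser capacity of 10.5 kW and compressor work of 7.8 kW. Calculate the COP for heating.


COP_hp = Q_cond / W
COP_hp = 10.5 / 7.8
COP_hp = 1.346

1.346


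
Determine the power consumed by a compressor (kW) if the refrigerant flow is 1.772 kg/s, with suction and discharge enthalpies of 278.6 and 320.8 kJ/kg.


dh = 320.8 - 278.6 = 42.2 kJ/kg
W = m_dot * dh = 1.772 * 42.2 = 74.78 kW

74.78


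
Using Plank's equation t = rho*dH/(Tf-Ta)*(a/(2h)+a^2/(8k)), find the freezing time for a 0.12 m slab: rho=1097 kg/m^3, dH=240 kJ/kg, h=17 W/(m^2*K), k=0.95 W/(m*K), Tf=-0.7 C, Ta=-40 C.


dT = -0.7 - (-40) = 39.3 K
term1 = a/(2h) = 0.12/(2*17) = 0.003529411765
term2 = a^2/(8k) = 0.12^2/(8*0.95) = 0.001894736842
t = rho*dH*1000/dT * (term1 + term2)
t = 1097*240*1000/39.3 * (0.003529411765 + 0.001894736842)
t = 36338 s

36338


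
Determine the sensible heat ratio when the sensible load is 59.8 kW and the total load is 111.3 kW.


SHR = Q_sensible / Q_total
SHR = 59.8 / 111.3
SHR = 0.537

0.537


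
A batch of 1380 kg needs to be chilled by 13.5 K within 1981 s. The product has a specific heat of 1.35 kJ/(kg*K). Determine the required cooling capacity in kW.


Q = m * cp * dT / t
Q = 1380 * 1.35 * 13.5 / 1981
Q = 12.696 kW

12.696


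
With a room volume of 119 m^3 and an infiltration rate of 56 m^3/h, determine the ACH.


ACH = flow / volume
ACH = 56 / 119
ACH = 0.471

0.471


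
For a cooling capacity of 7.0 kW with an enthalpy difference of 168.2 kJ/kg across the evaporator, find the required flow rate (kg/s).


m_dot = Q / dh
m_dot = 7.0 / 168.2
m_dot = 0.0416 kg/s

0.0416


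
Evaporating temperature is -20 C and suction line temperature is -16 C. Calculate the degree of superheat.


Superheat = T_suction - T_evap
Superheat = -16 - (-20)
Superheat = 4 K

4


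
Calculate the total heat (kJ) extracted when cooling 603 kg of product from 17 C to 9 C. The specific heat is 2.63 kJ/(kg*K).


dT = 17 - (9) = 8 K
Q = m * cp * dT = 603 * 2.63 * 8
Q = 12687 kJ

12687


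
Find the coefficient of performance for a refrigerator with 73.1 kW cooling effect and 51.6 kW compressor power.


COP = Q_evap / W
COP = 73.1 / 51.6
COP = 1.417

1.417


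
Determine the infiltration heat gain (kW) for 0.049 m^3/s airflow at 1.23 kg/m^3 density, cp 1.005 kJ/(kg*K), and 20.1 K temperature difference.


Q = V_dot * rho * cp * dT
Q = 0.049 * 1.23 * 1.005 * 20.1
Q = 1.217 kW

1.217


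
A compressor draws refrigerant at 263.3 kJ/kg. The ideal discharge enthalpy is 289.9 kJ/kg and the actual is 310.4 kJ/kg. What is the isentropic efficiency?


dh_ideal = 289.9 - 263.3 = 26.6 kJ/kg
dh_actual = 310.4 - 263.3 = 47.1 kJ/kg
eta_s = dh_ideal / dh_actual = 26.6 / 47.1
eta_s = 0.5648

0.5648


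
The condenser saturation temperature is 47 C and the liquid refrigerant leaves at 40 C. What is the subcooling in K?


Subcooling = T_cond - T_liquid
Subcooling = 47 - 40
Subcooling = 7 K

7


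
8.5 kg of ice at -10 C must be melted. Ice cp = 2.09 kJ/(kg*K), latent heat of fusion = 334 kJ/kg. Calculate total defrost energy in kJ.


Sensible heat = cp * dT = 2.09 * 10 = 20.9 kJ/kg
Total per kg = 20.9 + 334 = 354.9 kJ/kg
Q = m * total = 8.5 * 354.9
Q = 3016.7 kJ

3016.7


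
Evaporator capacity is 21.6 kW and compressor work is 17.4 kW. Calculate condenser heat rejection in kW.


Q_cond = Q_evap + W
Q_cond = 21.6 + 17.4
Q_cond = 39.0 kW

39.0


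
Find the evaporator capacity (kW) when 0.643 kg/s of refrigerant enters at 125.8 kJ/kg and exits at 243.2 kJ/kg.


dh = 243.2 - 125.8 = 117.4 kJ/kg
Q_evap = m_dot * dh = 0.643 * 117.4
Q_evap = 75.49 kW

75.49


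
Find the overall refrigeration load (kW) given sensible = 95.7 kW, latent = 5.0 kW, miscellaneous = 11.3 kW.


Q_total = Q_s + Q_l + Q_misc
Q_total = 95.7 + 5.0 + 11.3
Q_total = 112.0 kW

112.0


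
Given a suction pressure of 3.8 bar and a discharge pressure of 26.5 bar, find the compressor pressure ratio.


PR = P_high / P_low
PR = 26.5 / 3.8
PR = 6.974

6.974


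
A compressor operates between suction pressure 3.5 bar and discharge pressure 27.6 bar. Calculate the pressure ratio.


PR = P_high / P_low
PR = 27.6 / 3.5
PR = 7.886

7.886


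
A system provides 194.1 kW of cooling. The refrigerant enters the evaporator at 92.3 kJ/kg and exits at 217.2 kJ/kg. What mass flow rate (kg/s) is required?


dh = 217.2 - 92.3 = 124.9 kJ/kg
m_dot = Q / dh = 194.1 / 124.9 = 1.554 kg/s

1.554


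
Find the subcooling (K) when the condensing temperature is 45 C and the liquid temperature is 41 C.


Subcooling = T_cond - T_liquid
Subcooling = 45 - 41
Subcooling = 4 K

4


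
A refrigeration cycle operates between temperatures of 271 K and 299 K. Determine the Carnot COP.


dT = 299 - 271 = 28 K
COP_carnot = T_cold / dT = 271 / 28
COP_carnot = 9.679

9.679


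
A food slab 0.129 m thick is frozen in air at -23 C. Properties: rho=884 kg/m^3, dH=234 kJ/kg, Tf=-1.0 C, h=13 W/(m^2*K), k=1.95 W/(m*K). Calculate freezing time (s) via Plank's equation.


dT = -1.0 - (-23) = 22.0 K
term1 = a/(2h) = 0.129/(2*13) = 0.004961538462
term2 = a^2/(8k) = 0.129^2/(8*1.95) = 0.001066730769
t = rho*dH*1000/dT * (term1 + term2)
t = 884*234*1000/22.0 * (0.004961538462 + 0.001066730769)
t = 56681 s

56681


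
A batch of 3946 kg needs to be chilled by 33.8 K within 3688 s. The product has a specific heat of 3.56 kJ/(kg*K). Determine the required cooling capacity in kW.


Q = m * cp * dT / t
Q = 3946 * 3.56 * 33.8 / 3688
Q = 128.746 kW

128.746


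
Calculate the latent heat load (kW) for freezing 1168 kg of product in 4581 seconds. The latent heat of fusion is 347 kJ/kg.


Q_lat = m * h_fg / t
Q_lat = 1168 * 347 / 4581
Q_lat = 88.47 kW

88.47


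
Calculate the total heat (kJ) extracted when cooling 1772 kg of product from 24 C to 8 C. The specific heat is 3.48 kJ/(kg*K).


dT = 24 - (8) = 16 K
Q = m * cp * dT = 1772 * 3.48 * 16
Q = 98665 kJ

98665


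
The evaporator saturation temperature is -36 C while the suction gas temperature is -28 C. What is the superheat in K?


Superheat = T_suction - T_evap
Superheat = -28 - (-36)
Superheat = 8 K

8


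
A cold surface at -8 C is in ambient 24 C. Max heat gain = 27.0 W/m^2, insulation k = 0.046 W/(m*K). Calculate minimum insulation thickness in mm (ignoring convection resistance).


dT = 24 - (-8) = 32 K
thickness = k * dT / q_max * 1000
thickness = 0.046 * 32 / 27.0 * 1000
thickness = 54.5 mm

54.5


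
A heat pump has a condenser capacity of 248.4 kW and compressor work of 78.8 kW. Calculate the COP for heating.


COP_hp = Q_cond / W
COP_hp = 248.4 / 78.8
COP_hp = 3.152

3.152


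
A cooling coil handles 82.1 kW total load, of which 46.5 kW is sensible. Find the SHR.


SHR = Q_sensible / Q_total
SHR = 46.5 / 82.1
SHR = 0.566

0.566


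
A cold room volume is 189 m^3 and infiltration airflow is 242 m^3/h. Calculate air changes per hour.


ACH = flow / volume
ACH = 242 / 189
ACH = 1.28

1.28


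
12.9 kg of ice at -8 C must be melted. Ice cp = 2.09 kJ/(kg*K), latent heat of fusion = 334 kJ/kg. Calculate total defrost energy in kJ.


Sensible heat = cp * dT = 2.09 * 8 = 16.72 kJ/kg
Total per kg = 16.72 + 334 = 350.72 kJ/kg
Q = m * total = 12.9 * 350.72
Q = 4524.3 kJ

4524.3


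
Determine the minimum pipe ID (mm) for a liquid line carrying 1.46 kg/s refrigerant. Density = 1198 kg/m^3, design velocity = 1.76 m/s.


A = m_dot / (rho * v) = 1.46 / (1198 * 1.76) = 0.0006924419487 m^2
d = sqrt(4*A/pi) * 1000
d = 29.7 mm

29.7
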